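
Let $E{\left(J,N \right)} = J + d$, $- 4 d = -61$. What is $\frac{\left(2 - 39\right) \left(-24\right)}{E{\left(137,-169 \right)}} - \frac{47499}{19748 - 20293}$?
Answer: $\frac{10287577}{110635} \approx 92.987$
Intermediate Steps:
$d = \frac{61}{4}$ ($d = \left(- \frac{1}{4}\right) \left(-61\right) = \frac{61}{4} \approx 15.25$)
$E{\left(J,N \right)} = \frac{61}{4} + J$ ($E{\left(J,N \right)} = J + \frac{61}{4} = \frac{61}{4} + J$)
$\frac{\left(2 - 39\right) \left(-24\right)}{E{\left(137,-169 \right)}} - \frac{47499}{19748 - 20293} = \frac{\left(2 - 39\right) \left(-24\right)}{\frac{61}{4} + 137} - \frac{47499}{19748 - 20293} = \frac{\left(-37\right) \left(-24\right)}{\frac{609}{4}} - \frac{47499}{-545} = 888 \cdot \frac{4}{609} - - \frac{47499}{545} = \frac{1184}{203} + \frac{47499}{545} = \frac{10287577}{110635}$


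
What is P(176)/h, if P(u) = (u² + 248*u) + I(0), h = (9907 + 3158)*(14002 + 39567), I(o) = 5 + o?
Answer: 74629/699878985 ≈ 0.00010663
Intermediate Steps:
h = 699878985 (h = 13065*53569 = 699878985)
P(u) = 5 + u² + 248*u (P(u) = (u² + 248*u) + (5 + 0) = (u² + 248*u) + 5 = 5 + u² + 248*u)
P(176)/h = (5 + 176² + 248*176)/699878985 = (5 + 30976 + 43648)*(1/699878985) = 74629*(1/699878985) = 74629/699878985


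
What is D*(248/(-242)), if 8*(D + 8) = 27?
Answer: 1147/242 ≈ 4.7397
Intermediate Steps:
D = -37/8 (D = -8 + (⅛)*27 = -8 + 27/8 = -37/8 ≈ -4.6250)
D*(248/(-242)) = -1147/(-242) = -1147*(-1)/242 = -37/8*(-124/121) = 1147/242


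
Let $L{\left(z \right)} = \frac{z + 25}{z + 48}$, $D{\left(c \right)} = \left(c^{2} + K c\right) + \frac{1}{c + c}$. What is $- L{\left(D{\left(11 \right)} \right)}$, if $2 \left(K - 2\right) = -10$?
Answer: $- \frac{2487}{2993} \approx -0.83094$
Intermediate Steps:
$K = -3$ ($K = 2 + \frac{1}{2} \left(-10\right) = 2 - 5 = -3$)
$D{\left(c \right)} = c^{2} + \frac{1}{2 c} - 3 c$ ($D{\left(c \right)} = \left(c^{2} - 3 c\right) + \frac{1}{c + c} = \left(c^{2} - 3 c\right) + \frac{1}{2 c} = c^{2} + \frac{1}{2 c} - 3 c$)
$L{\left(z \right)} = \frac{25 + z}{48 + z}$
$- L{\left(D{\left(11 \right)} \right)} = - \frac{25 + \left(11^{2} + \frac{1}{2 \cdot 11} - 33\right)}{48 + \left(11^{2} + \frac{1}{2 \cdot 11} - 33\right)} = - \frac{25 + \left(121 + \frac{1}{2} \cdot \frac{1}{11} - 33\right)}{48 + \left(121 + \frac{1}{2} \cdot \frac{1}{11} - 33\right)} = - \frac{25 + \left(121 + \frac{1}{22} - 33\right)}{48 + \left(121 + \frac{1}{22} - 33\right)} = - \frac{25 + \frac{1937}{22}}{48 + \frac{1937}{22}} = - \frac{2487}{\frac{2993}{22} \cdot 22} = - \frac{22 \cdot 2487}{2993 \cdot 22} = \left(-1\right) \frac{2487}{2993} = - \frac{2487}{2993}$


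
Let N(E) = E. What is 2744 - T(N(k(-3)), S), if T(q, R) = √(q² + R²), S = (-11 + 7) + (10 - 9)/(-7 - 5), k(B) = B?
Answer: 2744 - √3697/12 ≈ 2738.9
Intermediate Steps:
S = -49/12 (S = -4 + 1/(-12) = -4 + 1*(-1/12) = -4 - 1/12 = -49/12 ≈ -4.0833)
T(q, R) = √(R² + q²)
2744 - T(N(k(-3)), S) = 2744 - √((-49/12)² + (-3)²) = 2744 - √(2401/144 + 9) = 2744 - √(3697/144) = 2744 - √3697/12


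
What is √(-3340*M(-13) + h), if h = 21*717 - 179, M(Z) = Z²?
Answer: 11*I*√4542 ≈ 741.34*I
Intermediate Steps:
h = 14878 (h = 15057 - 179 = 14878)
√(-3340*M(-13) + h) = √(-3340*(-13)² + 14878) = √(-3340*169 + 14878) = √(-564460 + 14878) = √(-549582) = 11*I*√4542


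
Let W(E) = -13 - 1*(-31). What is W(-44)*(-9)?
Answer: -162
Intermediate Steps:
W(E) = 18 (W(E) = -13 + 31 = 18)
W(-44)*(-9) = 18*(-9) = -162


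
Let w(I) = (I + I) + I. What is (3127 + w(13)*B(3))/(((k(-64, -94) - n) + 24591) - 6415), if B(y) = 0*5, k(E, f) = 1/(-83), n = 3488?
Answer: 259541/1219103 ≈ 0.21290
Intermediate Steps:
k(E, f) = -1/83
w(I) = 3*I (w(I) = 2*I + I = 3*I)
B(y) = 0
(3127 + w(13)*B(3))/(((k(-64, -94) - n) + 24591) - 6415) = (3127 + (3*13)*0)/(((-1/83 - 1*3488) + 24591) - 6415) = (3127 + 39*0)/(((-1/83 - 3488) + 24591) - 6415) = (3127 + 0)/((-289505/83 + 24591) - 6415) = 3127/(1751548/83 - 6415) = 3127/(1219103/83) = 3127*(83/1219103) = 259541/1219103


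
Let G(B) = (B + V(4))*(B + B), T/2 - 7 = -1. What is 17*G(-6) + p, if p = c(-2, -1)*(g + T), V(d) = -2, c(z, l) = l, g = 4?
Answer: 1616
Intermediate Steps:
T = 12 (T = 14 + 2*(-1) = 14 - 2 = 12)
p = -16 (p = -(4 + 12) = -1*16 = -16)
G(B) = 2*B*(-2 + B) (G(B) = (B - 2)*(B + B) = (-2 + B)*(2*B) = 2*B*(-2 + B))
17*G(-6) + p = 17*(2*(-6)*(-2 - 6)) - 16 = 17*(2*(-6)*(-8)) - 16 = 17*96 - 16 = 1632 - 16 = 1616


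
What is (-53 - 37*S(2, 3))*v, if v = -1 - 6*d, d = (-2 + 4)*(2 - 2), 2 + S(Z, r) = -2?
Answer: -95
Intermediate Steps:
S(Z, r) = -4 (S(Z, r) = -2 - 2 = -4)
d = 0 (d = 2*0 = 0)
v = -1 (v = -1 - 6*0 = -1 + 0 = -1)
(-53 - 37*S(2, 3))*v = (-53 - 37*(-4))*(-1) = (-53 + 148)*(-1) = 95*(-1) = -95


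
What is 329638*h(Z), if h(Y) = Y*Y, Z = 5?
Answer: 8240950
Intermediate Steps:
h(Y) = Y²
329638*h(Z) = 329638*5² = 329638*25 = 8240950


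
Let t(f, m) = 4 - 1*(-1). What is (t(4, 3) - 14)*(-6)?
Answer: 54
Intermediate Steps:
t(f, m) = 5 (t(f, m) = 4 + 1 = 5)
(t(4, 3) - 14)*(-6) = (5 - 14)*(-6) = -9*(-6) = 54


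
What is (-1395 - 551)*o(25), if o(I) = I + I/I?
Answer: -50596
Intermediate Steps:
o(I) = 1 + I (o(I) = I + 1 = 1 + I)
(-1395 - 551)*o(25) = (-1395 - 551)*(1 + 25) = -1946*26 = -50596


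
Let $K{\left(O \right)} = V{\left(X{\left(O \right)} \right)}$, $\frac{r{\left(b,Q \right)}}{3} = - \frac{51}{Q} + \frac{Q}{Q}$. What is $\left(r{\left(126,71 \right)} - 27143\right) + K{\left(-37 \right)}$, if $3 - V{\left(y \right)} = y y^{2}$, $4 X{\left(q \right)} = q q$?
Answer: $- \frac{182289895359}{4544} \approx -4.0117 \cdot 10^{7}$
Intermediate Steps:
$X{\left(q \right)} = \frac{q^{2}}{4}$ ($X{\left(q \right)} = \frac{q q}{4} = \frac{q^{2}}{4}$)
$r{\left(b,Q \right)} = 3 - \frac{153}{Q}$ ($r{\left(b,Q \right)} = 3 \left(- \frac{51}{Q} + \frac{Q}{Q}\right) = 3 \left(- \frac{51}{Q} + 1\right) = 3 \left(1 - \frac{51}{Q}\right) = 3 - \frac{153}{Q}$)
$V{\left(y \right)} = 3 - y^{3}$ ($V{\left(y \right)} = 3 - y y^{2} = 3 - y^{3}$)
$K{\left(O \right)} = 3 - \frac{O^{6}}{64}$ ($K{\left(O \right)} = 3 - \left(\frac{O^{2}}{4}\right)^{3} = 3 - \frac{O^{6}}{64}$)
$\left(r{\left(126,71 \right)} - 27143\right) + K{\left(-37 \right)} = \left(\left(3 - \frac{153}{71}\right) - 27143\right) + \left(3 - \frac{\left(-37\right)^{6}}{64}\right) = \left(\left(3 - \frac{153}{71}\right) - 27143\right) + \left(3 - \frac{2565726409}{64}\right) = \left(\frac{60}{71} - 27143\right) - \frac{2565726217}{64} = - \frac{1927093}{71} - \frac{2565726217}{64} = - \frac{182289895359}{4544}$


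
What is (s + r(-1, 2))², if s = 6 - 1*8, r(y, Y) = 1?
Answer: 1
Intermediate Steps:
s = -2 (s = 6 - 8 = -2)
(s + r(-1, 2))² = (-2 + 1)² = (-1)² = 1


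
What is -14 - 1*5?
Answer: -19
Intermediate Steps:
-14 - 1*5 = -14 - 5 = -19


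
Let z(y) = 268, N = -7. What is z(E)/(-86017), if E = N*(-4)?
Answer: -268/86017 ≈ -0.0031157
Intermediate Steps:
E = 28 (E = -7*(-4) = 28)
z(E)/(-86017) = 268/(-86017) = 268*(-1/86017) = -268/86017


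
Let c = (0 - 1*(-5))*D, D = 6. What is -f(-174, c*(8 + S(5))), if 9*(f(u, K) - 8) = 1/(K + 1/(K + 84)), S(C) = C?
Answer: -4436822/554583 ≈ -8.0003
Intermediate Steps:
c = 30 (c = (0 - 1*(-5))*6 = (0 + 5)*6 = 5*6 = 30)
f(u, K) = 8 + 1/(9*(K + 1/(84 + K))) (f(u, K) = 8 + 1/(9*(K + 1/(K + 84))) = 8 + 1/(9*(K + 1/(84 + K))))
-f(-174, c*(8 + S(5))) = -(156 + 72*(30*(8 + 5))² + 6049*(30*(8 + 5)))/(9*(1 + (30*(8 + 5))² + 84*(30*(8 + 5)))) = -(156 + 72*(30*13)² + 6049*(30*13))/(9*(1 + (30*13)² + 84*(30*13))) = -(156 + 72*390² + 6049*390)/(9*(1 + 390² + 84*390)) = -(156 + 72*152100 + 2359110)/(9*(1 + 152100 + 32760)) = -(156 + 10951200 + 2359110)/(9*184861) = -13310466/(9*184861) = -1*4436822/554583 = -4436822/554583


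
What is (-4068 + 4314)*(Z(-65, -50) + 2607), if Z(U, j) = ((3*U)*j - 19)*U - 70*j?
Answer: -154096368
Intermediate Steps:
Z(U, j) = -70*j + U*(-19 + 3*U*j) (Z(U, j) = (3*U*j - 19)*U - 70*j = (-19 + 3*U*j)*U - 70*j = U*(-19 + 3*U*j) - 70*j = -70*j + U*(-19 + 3*U*j))
(-4068 + 4314)*(Z(-65, -50) + 2607) = (-4068 + 4314)*((-70*(-50) - 19*(-65) + 3*(-50)*(-65)²) + 2607) = 246*((3500 + 1235 + 3*(-50)*4225) + 2607) = 246*((3500 + 1235 - 633750) + 2607) = 246*(-629015 + 2607) = 246*(-626408) = -154096368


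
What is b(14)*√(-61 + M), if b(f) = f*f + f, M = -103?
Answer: 420*I*√41 ≈ 2689.3*I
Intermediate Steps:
b(f) = f + f² (b(f) = f² + f = f + f²)
b(14)*√(-61 + M) = (14*(1 + 14))*√(-61 - 103) = (14*15)*√(-164) = 210*(2*I*√41) = 420*I*√41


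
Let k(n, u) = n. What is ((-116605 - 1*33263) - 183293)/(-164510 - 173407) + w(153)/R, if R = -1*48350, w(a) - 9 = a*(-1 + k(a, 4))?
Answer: 1649339069/3267657390 ≈ 0.50475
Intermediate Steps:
w(a) = 9 + a*(-1 + a)
R = -48350
((-116605 - 1*33263) - 183293)/(-164510 - 173407) + w(153)/R = ((-116605 - 1*33263) - 183293)/(-164510 - 173407) + (9 + 153**2 - 1*153)/(-48350) = ((-116605 - 33263) - 183293)/(-337917) + (9 + 23409 - 153)*(-1/48350) = (-149868 - 183293)*(-1/337917) + 23265*(-1/48350) = -333161*(-1/337917) - 4653/9670 = 333161/337917 - 4653/9670 = 1649339069/3267657390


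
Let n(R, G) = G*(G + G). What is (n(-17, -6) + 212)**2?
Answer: 80656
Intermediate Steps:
n(R, G) = 2*G**2 (n(R, G) = G*(2*G) = 2*G**2)
(n(-17, -6) + 212)**2 = (2*(-6)**2 + 212)**2 = (2*36 + 212)**2 = (72 + 212)**2 = 284**2 = 80656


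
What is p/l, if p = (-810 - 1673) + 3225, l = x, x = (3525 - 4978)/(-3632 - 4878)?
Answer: 6314420/1453 ≈ 4345.8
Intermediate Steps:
x = 1453/8510 (x = -1453/(-8510) = -1453*(-1/8510) = 1453/8510 ≈ 0.17074)
l = 1453/8510 ≈ 0.17074
p = 742 (p = -2483 + 3225 = 742)
p/l = 742/(1453/8510) = 742*(8510/1453) = 6314420/1453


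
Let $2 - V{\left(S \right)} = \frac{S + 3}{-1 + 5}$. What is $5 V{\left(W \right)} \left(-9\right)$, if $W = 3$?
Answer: $- \frac{45}{2} \approx -22.5$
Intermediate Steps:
$V{\left(S \right)} = \frac{5}{4} - \frac{S}{4}$ ($V{\left(S \right)} = 2 - \frac{S + 3}{-1 + 5} = 2 - \frac{3 + S}{4} = 2 - \left(3 + S\right) \frac{1}{4} = 2 - \left(\frac{3}{4} + \frac{S}{4}\right) = \frac{5}{4} - \frac{S}{4}$)
$5 V{\left(W \right)} \left(-9\right) = 5 \left(\frac{5}{4} - \frac{3}{4}\right) \left(-9\right) = 5 \cdot \frac{1}{2} \left(-9\right) = \frac{5}{2} \left(-9\right) = - \frac{45}{2}$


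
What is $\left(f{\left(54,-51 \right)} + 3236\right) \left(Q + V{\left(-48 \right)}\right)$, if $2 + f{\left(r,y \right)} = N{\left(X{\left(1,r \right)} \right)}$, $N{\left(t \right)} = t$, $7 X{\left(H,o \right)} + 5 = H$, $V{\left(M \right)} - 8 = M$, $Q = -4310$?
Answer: $- \frac{98457900}{7} \approx -1.4065 \cdot 10^{7}$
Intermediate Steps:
$V{\left(M \right)} = 8 + M$
$X{\left(H,o \right)} = - \frac{5}{7} + \frac{H}{7}$
$f{\left(r,y \right)} = - \frac{18}{7}$ ($f{\left(r,y \right)} = -2 + \left(- \frac{5}{7} + \frac{1}{7} \cdot 1\right) = -2 + \left(- \frac{5}{7} + \frac{1}{7}\right) = -2 - \frac{4}{7} = - \frac{18}{7}$)
$\left(f{\left(54,-51 \right)} + 3236\right) \left(Q + V{\left(-48 \right)}\right) = \left(- \frac{18}{7} + 3236\right) \left(-4310 + \left(8 - 48\right)\right) = \frac{22634 \left(-4310 - 40\right)}{7} = \frac{22634}{7} \left(-4350\right) = - \frac{98457900}{7}$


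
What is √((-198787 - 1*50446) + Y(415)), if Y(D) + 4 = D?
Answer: 7*I*√5078 ≈ 498.82*I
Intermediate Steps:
Y(D) = -4 + D
√((-198787 - 1*50446) + Y(415)) = √((-198787 - 1*50446) + (-4 + 415)) = √((-198787 - 50446) + 411) = √(-249233 + 411) = √(-248822) = 7*I*√5078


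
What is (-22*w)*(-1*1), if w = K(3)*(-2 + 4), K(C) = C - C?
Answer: 0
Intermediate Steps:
K(C) = 0
w = 0 (w = 0*(-2 + 4) = 0*2 = 0)
(-22*w)*(-1*1) = (-22*0)*(-1*1) = 0*(-1) = 0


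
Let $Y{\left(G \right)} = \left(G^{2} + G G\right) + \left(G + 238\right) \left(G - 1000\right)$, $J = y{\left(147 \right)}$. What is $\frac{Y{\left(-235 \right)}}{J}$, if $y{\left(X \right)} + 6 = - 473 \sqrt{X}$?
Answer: $\frac{213490}{10962709} - \frac{353432695 \sqrt{3}}{32888127} \approx -18.594$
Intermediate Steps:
$y{\left(X \right)} = -6 - 473 \sqrt{X}$
$J = -6 - 3311 \sqrt{3}$ ($J = -6 - 473 \sqrt{147} = -6 - 473 \cdot 7 \sqrt{3} = -6 - 3311 \sqrt{3} \approx -5740.8$)
$Y{\left(G \right)} = 2 G^{2} + \left(-1000 + G\right) \left(238 + G\right)$ ($Y{\left(G \right)} = \left(G^{2} + G^{2}\right) + \left(238 + G\right) \left(-1000 + G\right) = 2 G^{2} + \left(-1000 + G\right) \left(238 + G\right)$)
$\frac{Y{\left(-235 \right)}}{J} = \frac{-238000 - -179070 + 3 \left(-235\right)^{2}}{-6 - 3311 \sqrt{3}} = \frac{-238000 + 179070 + 3 \cdot 55225}{-6 - 3311 \sqrt{3}} = \frac{-238000 + 179070 + 165675}{-6 - 3311 \sqrt{3}} = \frac{106745}{-6 - 3311 \sqrt{3}}$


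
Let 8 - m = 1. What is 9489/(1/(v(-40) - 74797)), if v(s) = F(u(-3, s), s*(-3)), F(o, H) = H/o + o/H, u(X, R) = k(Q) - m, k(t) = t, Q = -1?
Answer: -3549458503/5 ≈ -7.0989e+8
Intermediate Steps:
m = 7 (m = 8 - 1*1 = 8 - 1 = 7)
u(X, R) = -8 (u(X, R) = -1 - 1*7 = -1 - 7 = -8)
v(s) = 3*s/8 + 8/(3*s) (v(s) = (s*(-3))/(-8) - 8*(-1/(3*s)) = -3*s*(-⅛) - 8*(-1/(3*s)) = 3*s/8 - (-8)/(3*s) = 3*s/8 + 8/(3*s))
9489/(1/(v(-40) - 74797)) = 9489/(1/((1/24)*(64 + 9*(-40)²)/(-40) - 74797)) = 9489/(1/((1/24)*(-1/40)*(64 + 9*1600) - 74797)) = 9489/(1/((1/24)*(-1/40)*(64 + 14400) - 74797)) = 9489/(1/((1/24)*(-1/40)*14464 - 74797)) = 9489/(1/(-226/15 - 74797)) = 9489/(1/(-1122181/15)) = 9489/(-15/1122181) = 9489*(-1122181/15) = -3549458503/5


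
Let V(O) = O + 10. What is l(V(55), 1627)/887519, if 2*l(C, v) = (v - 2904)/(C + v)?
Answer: -1277/3003364296 ≈ -4.2519e-7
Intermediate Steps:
V(O) = 10 + O
l(C, v) = (-2904 + v)/(2*(C + v)) (l(C, v) = ((v - 2904)/(C + v))/2 = ((-2904 + v)/(C + v))/2 = (-2904 + v)/(2*(C + v)))
l(V(55), 1627)/887519 = ((-1452 + (1/2)*1627)/((10 + 55) + 1627))/887519 = ((-1452 + 1627/2)/(65 + 1627))*(1/887519) = (-1277/2/1692)*(1/887519) = ((1/1692)*(-1277/2))*(1/887519) = -1277/3384*1/887519 = -1277/3003364296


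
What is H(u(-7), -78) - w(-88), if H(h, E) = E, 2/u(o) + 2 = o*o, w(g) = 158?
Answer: -236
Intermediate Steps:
u(o) = 2/(-2 + o²) (u(o) = 2/(-2 + o*o) = 2/(-2 + o²))
H(u(-7), -78) - w(-88) = -78 - 1*158 = -78 - 158 = -236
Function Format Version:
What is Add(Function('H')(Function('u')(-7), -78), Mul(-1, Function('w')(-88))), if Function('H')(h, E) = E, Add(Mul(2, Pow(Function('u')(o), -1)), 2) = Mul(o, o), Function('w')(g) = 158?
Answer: -236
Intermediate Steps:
Function('u')(o) = Mul(2, Pow(Add(-2, Pow(o, 2)), -1)) (Function('u')(o) = Mul(2, Pow(Add(-2, Mul(o, o)), -1)) = Mul(2, Pow(Add(-2, Pow(o, 2)), -1)))
Add(Function('H')(Function('u')(-7), -78), Mul(-1, Function('w')(-88))) = Add(-78, Mul(-1, 158)) = Add(-78, -158) = -236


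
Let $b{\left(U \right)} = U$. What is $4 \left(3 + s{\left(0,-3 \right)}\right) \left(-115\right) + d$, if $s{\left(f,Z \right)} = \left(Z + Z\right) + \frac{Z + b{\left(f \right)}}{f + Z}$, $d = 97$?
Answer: $1017$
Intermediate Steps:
$s{\left(f,Z \right)} = 1 + 2 Z$ ($s{\left(f,Z \right)} = \left(Z + Z\right) + \frac{Z + f}{f + Z} = 2 Z + \frac{Z + f}{Z + f} = 2 Z + 1 = 1 + 2 Z$)
$4 \left(3 + s{\left(0,-3 \right)}\right) \left(-115\right) + d = 4 \left(3 + \left(1 + 2 \left(-3\right)\right)\right) \left(-115\right) + 97 = 4 \left(3 + \left(1 - 6\right)\right) \left(-115\right) + 97 = 4 \left(3 - 5\right) \left(-115\right) + 97 = 4 \left(-2\right) \left(-115\right) + 97 = \left(-8\right) \left(-115\right) + 97 = 920 + 97 = 1017$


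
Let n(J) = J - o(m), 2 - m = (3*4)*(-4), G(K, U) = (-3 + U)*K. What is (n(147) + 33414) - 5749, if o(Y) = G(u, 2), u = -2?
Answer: 27810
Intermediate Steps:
G(K, U) = K*(-3 + U)
m = 50 (m = 2 - 3*4*(-4) = 2 - 12*(-4) = 2 - 1*(-48) = 2 + 48 = 50)
o(Y) = 2 (o(Y) = -2*(-3 + 2) = -2*(-1) = 2)
n(J) = -2 + J (n(J) = J - 1*2 = J - 2 = -2 + J)
(n(147) + 33414) - 5749 = ((-2 + 147) + 33414) - 5749 = (145 + 33414) - 5749 = 33559 - 5749 = 27810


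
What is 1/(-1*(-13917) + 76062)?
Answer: 1/89979 ≈ 1.1114e-5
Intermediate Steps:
1/(-1*(-13917) + 76062) = 1/(13917 + 76062) = 1/89979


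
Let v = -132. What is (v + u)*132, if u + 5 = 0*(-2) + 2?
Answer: -17820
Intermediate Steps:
u = -3 (u = -5 + (0*(-2) + 2) = -5 + (0 + 2) = -5 + 2 = -3)
(v + u)*132 = (-132 - 3)*132 = -135*132 = -17820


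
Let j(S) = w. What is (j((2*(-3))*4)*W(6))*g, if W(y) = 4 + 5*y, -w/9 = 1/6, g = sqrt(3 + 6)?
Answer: -153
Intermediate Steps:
g = 3 (g = sqrt(9) = 3)
w = -3/2 (w = -9/6 = -9*1/6 = -3/2 ≈ -1.5000)
j(S) = -3/2
(j((2*(-3))*4)*W(6))*g = -3*(4 + 5*6)/2*3 = -3*(4 + 30)/2*3 = -3/2*34*3 = -51*3 = -153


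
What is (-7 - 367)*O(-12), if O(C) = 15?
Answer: -5610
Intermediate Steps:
(-7 - 367)*O(-12) = (-7 - 367)*15 = -374*15 = -5610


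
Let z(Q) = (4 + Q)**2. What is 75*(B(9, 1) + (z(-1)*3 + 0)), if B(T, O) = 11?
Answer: 2850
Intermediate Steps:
75*(B(9, 1) + (z(-1)*3 + 0)) = 75*(11 + ((4 - 1)**2*3 + 0)) = 75*(11 + (3**2*3 + 0)) = 75*(11 + (9*3 + 0)) = 75*(11 + (27 + 0)) = 75*(11 + 27) = 75*38 = 2850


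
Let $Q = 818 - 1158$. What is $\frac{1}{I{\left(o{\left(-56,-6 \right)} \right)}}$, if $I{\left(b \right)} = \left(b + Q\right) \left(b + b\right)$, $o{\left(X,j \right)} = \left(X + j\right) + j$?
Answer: $\frac{1}{55488} \approx 1.8022 \cdot 10^{-5}$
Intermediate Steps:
$Q = -340$ ($Q = 818 - 1158 = -340$)
$o{\left(X,j \right)} = X + 2 j$
$I{\left(b \right)} = 2 b \left(-340 + b\right)$ ($I{\left(b \right)} = \left(b - 340\right) \left(b + b\right) = \left(-340 + b\right) 2 b = 2 b \left(-340 + b\right)$)
$\frac{1}{I{\left(o{\left(-56,-6 \right)} \right)}} = \frac{1}{2 \left(-56 + 2 \left(-6\right)\right) \left(-340 + \left(-56 + 2 \left(-6\right)\right)\right)} = \frac{1}{2 \left(-56 - 12\right) \left(-340 - 68\right)} = \frac{1}{2 \left(-68\right) \left(-340 - 68\right)} = \frac{1}{2 \left(-68\right) \left(-408\right)} = \frac{1}{55488}$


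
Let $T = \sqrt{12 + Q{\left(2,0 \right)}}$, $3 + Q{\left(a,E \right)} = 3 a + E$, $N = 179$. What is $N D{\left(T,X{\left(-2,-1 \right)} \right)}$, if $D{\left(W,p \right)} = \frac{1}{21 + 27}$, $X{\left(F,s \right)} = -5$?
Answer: $\frac{179}{48} \approx 3.7292$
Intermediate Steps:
$Q{\left(a,E \right)} = -3 + E + 3 a$ ($Q{\left(a,E \right)} = -3 + \left(3 a + E\right) = -3 + \left(E + 3 a\right) = -3 + E + 3 a$)
$T = \sqrt{15}$ ($T = \sqrt{12 + \left(-3 + 0 + 3 \cdot 2\right)} = \sqrt{12 + \left(-3 + 0 + 6\right)} = \sqrt{12 + 3} = \sqrt{15} \approx 3.873$)
$D{\left(W,p \right)} = \frac{1}{48}$
$N D{\left(T,X{\left(-2,-1 \right)} \right)} = 179 \cdot \frac{1}{48} = \frac{179}{48}$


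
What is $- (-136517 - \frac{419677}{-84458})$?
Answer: $\frac{11529533109}{84458} \approx 1.3651 \cdot 10^{5}$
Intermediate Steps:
$- (-136517 - \frac{419677}{-84458}) = - (-136517 - - \frac{419677}{84458}) = - (-136517 + \frac{419677}{84458}) = \left(-1\right) \left(- \frac{11529533109}{84458}\right) = \frac{11529533109}{84458}$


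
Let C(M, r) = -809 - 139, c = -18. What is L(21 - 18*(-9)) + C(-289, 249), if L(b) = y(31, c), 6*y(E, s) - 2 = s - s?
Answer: -2843/3 ≈ -947.67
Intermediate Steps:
C(M, r) = -948
y(E, s) = ⅓ (y(E, s) = ⅓ + (s - s)/6 = ⅓ + (⅙)*0 = ⅓ + 0 = ⅓)
L(b) = ⅓
L(21 - 18*(-9)) + C(-289, 249) = ⅓ - 948 = -2843/3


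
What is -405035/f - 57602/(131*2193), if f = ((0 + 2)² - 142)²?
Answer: -39152214131/1823672484 ≈ -21.469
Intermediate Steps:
f = 19044 (f = (2² - 142)² = (4 - 142)² = (-138)² = 19044)
-405035/f - 57602/(131*2193) = -405035/19044 - 57602/(131*2193) = -405035*1/19044 - 57602/287283 = -405035/19044 - 57602*1/287283 = -405035/19044 - 57602/287283 = -39152214131/1823672484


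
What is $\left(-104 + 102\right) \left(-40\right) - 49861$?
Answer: $-49781$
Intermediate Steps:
$\left(-104 + 102\right) \left(-40\right) - 49861 = \left(-2\right) \left(-40\right) - 49861 = 80 - 49861 = -49781$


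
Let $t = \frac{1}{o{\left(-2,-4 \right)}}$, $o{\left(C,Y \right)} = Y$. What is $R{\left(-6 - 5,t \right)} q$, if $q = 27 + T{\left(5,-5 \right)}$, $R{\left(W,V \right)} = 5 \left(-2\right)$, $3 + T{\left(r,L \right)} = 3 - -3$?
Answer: $-300$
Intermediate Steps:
$T{\left(r,L \right)} = 3$ ($T{\left(r,L \right)} = -3 + \left(3 - -3\right) = -3 + \left(3 + 3\right) = -3 + 6 = 3$)
$t = - \frac{1}{4}$ ($t = \frac{1}{-4} = - \frac{1}{4} \approx -0.25$)
$R{\left(W,V \right)} = -10$
$q = 30$ ($q = 27 + 3 = 30$)
$R{\left(-6 - 5,t \right)} q = \left(-10\right) 30 = -300$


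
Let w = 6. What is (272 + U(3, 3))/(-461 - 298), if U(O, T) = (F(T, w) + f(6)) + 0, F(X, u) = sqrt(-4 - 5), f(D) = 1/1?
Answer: -91/253 - I/253 ≈ -0.35968 - 0.0039526*I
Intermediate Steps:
f(D) = 1
F(X, u) = 3*I (F(X, u) = sqrt(-9) = 3*I)
U(O, T) = 1 + 3*I (U(O, T) = (3*I + 1) + 0 = (1 + 3*I) + 0 = 1 + 3*I)
(272 + U(3, 3))/(-461 - 298) = (272 + (1 + 3*I))/(-461 - 298) = (273 + 3*I)/(-759) = (273 + 3*I)*(-1/759) = -91/253 - I/253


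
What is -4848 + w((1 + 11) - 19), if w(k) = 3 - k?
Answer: -4838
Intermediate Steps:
-4848 + w((1 + 11) - 19) = -4848 + (3 - ((1 + 11) - 19)) = -4848 + (3 - (12 - 19)) = -4848 + (3 - 1*(-7)) = -4848 + (3 + 7) = -4848 + 10 = -4838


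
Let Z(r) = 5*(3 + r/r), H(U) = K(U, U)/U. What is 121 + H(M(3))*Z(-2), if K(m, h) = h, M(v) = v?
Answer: 141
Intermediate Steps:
H(U) = 1 (H(U) = U/U = 1)
Z(r) = 20 (Z(r) = 5*(3 + 1) = 5*4 = 20)
121 + H(M(3))*Z(-2) = 121 + 1*20 = 121 + 20 = 141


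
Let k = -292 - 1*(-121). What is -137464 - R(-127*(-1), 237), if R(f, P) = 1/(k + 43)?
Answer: -17595391/128 ≈ -1.3746e+5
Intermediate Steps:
k = -171 (k = -292 + 121 = -171)
R(f, P) = -1/128 (R(f, P) = 1/(-171 + 43) = 1/(-128) = -1/128)
-137464 - R(-127*(-1), 237) = -137464 - 1*(-1/128) = -137464 + 1/128 = -17595391/128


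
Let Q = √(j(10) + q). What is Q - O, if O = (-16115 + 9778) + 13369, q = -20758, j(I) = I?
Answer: -7032 + 2*I*√5187 ≈ -7032.0 + 144.04*I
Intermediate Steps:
O = 7032 (O = -6337 + 13369 = 7032)
Q = 2*I*√5187 (Q = √(10 - 20758) = √(-20748) = 2*I*√5187 ≈ 144.04*I)
Q - O = 2*I*√5187 - 1*7032 = 2*I*√5187 - 7032 = -7032 + 2*I*√5187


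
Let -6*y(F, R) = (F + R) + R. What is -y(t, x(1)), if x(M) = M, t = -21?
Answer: -19/6 ≈ -3.1667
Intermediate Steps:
y(F, R) = -R/3 - F/6 (y(F, R) = -((F + R) + R)/6 = -(F + 2*R)/6 = -R/3 - F/6)
-y(t, x(1)) = -(-1/3*1 - 1/6*(-21)) = -(-1/3 + 7/2) = -1*19/6 = -19/6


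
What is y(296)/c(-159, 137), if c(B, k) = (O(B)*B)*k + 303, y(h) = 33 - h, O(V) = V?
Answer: -263/3463800 ≈ -7.5928e-5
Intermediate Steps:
c(B, k) = 303 + k*B² (c(B, k) = (B*B)*k + 303 = B²*k + 303 = k*B² + 303 = 303 + k*B²)
y(296)/c(-159, 137) = (33 - 1*296)/(303 + 137*(-159)²) = (33 - 296)/(303 + 137*25281) = -263/(303 + 3463497) = -263/3463800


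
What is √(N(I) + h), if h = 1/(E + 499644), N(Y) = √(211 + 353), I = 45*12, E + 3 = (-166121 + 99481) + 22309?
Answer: √(50590 + 46068265800*√141)/151770 ≈ 4.8733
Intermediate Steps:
E = -44334 (E = -3 + ((-166121 + 99481) + 22309) = -3 + (-66640 + 22309) = -3 - 44331 = -44334)
I = 540
N(Y) = 2*√141 (N(Y) = √564 = 2*√141)
h = 1/455310 (h = 1/(-44334 + 499644) = 1/455310 ≈ 2.1963e-6)
√(N(I) + h) = √(2*√141 + 1/455310) = √(1/455310 + 2*√141)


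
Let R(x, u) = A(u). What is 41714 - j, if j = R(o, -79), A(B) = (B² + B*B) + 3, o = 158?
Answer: 29229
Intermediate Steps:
A(B) = 3 + 2*B² (A(B) = (B² + B²) + 3 = 2*B² + 3 = 3 + 2*B²)
R(x, u) = 3 + 2*u²
j = 12485 (j = 3 + 2*(-79)² = 3 + 2*6241 = 3 + 12482 = 12485)
41714 - j = 41714 - 1*12485 = 41714 - 12485 = 29229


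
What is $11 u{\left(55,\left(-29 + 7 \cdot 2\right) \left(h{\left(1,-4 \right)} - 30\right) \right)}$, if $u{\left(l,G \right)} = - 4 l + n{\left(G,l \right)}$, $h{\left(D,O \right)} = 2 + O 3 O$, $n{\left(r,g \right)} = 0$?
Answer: $-2420$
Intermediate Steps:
$h{\left(D,O \right)} = 2 + 3 O^{2}$ ($h{\left(D,O \right)} = 2 + 3 O O = 2 + 3 O^{2}$)
$u{\left(l,G \right)} = - 4 l$ ($u{\left(l,G \right)} = - 4 l + 0 = - 4 l$)
$11 u{\left(55,\left(-29 + 7 \cdot 2\right) \left(h{\left(1,-4 \right)} - 30\right) \right)} = 11 \left(\left(-4\right) 55\right) = 11 \left(-220\right) = -2420$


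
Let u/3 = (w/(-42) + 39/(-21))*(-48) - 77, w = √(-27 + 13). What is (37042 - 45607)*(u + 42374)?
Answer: -2542717245/7 - 205560*I*√14/7 ≈ -3.6325e+8 - 1.0988e+5*I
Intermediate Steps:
w = I*√14 (w = √(-14) = I*√14 ≈ 3.7417*I)
u = 255/7 + 24*I*√14/7 (u = 3*(((I*√14)/(-42) + 39/(-21))*(-48) - 77) = 3*(((I*√14)*(-1/42) + 39*(-1/21))*(-48) - 77) = 3*((-I*√14/42 - 13/7)*(-48) - 77) = 3*((-13/7 - I*√14/42)*(-48) - 77) = 3*((624/7 + 8*I*√14/7) - 77) = 3*(85/7 + 8*I*√14/7) = 255/7 + 24*I*√14/7 ≈ 36.429 + 12.829*I)
(37042 - 45607)*(u + 42374) = (37042 - 45607)*((255/7 + 24*I*√14/7) + 42374) = -8565*(296873/7 + 24*I*√14/7) = -2542717245/7 - 205560*I*√14/7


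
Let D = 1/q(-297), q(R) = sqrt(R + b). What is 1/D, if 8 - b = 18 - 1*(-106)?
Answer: I*sqrt(413) ≈ 20.322*I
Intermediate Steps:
b = -116 (b = 8 - (18 - 1*(-106)) = 8 - (18 + 106) = 8 - 1*124 = 8 - 124 = -116)
q(R) = sqrt(-116 + R) (q(R) = sqrt(R - 116) = sqrt(-116 + R))
D = -I*sqrt(413)/413 (D = 1/(sqrt(-116 - 297)) = 1/(sqrt(-413)) = 1/(I*sqrt(413)) = -I*sqrt(413)/413 ≈ -0.049207*I)
1/D = 1/(-I*sqrt(413)/413) = I*sqrt(413)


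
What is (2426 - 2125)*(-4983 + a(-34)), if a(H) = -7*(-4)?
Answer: -1491455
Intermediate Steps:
a(H) = 28
(2426 - 2125)*(-4983 + a(-34)) = (2426 - 2125)*(-4983 + 28) = 301*(-4955) = -1491455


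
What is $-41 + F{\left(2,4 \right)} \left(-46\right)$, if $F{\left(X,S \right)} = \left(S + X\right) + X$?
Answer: $-409$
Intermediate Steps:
$F{\left(X,S \right)} = S + 2 X$
$-41 + F{\left(2,4 \right)} \left(-46\right) = -41 + \left(4 + 2 \cdot 2\right) \left(-46\right) = -41 + \left(4 + 4\right) \left(-46\right) = -41 + 8 \left(-46\right) = -41 - 368 = -409$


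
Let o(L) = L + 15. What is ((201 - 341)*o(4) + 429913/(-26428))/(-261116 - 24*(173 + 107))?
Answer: 70728393/7078369808 ≈ 0.0099922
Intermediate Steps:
o(L) = 15 + L
((201 - 341)*o(4) + 429913/(-26428))/(-261116 - 24*(173 + 107)) = ((201 - 341)*(15 + 4) + 429913/(-26428))/(-261116 - 24*(173 + 107)) = (-140*19 + 429913*(-1/26428))/(-261116 - 24*280) = (-2660 - 429913/26428)/(-261116 - 6720) = -70728393/26428/(-267836) = -70728393/26428*(-1/267836) = 70728393/7078369808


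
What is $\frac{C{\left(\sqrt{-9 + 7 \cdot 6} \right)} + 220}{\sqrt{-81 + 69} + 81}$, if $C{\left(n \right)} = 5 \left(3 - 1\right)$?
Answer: $\frac{6210}{2191} - \frac{460 i \sqrt{3}}{6573} \approx 2.8343 - 0.12121 i$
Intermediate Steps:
$C{\left(n \right)} = 10$ ($C{\left(n \right)} = 5 \cdot 2 = 10$)
$\frac{C{\left(\sqrt{-9 + 7 \cdot 6} \right)} + 220}{\sqrt{-81 + 69} + 81} = \frac{10 + 220}{\sqrt{-81 + 69} + 81} = \frac{230}{\sqrt{-12} + 81} = \frac{230}{2 i \sqrt{3} + 81} = \frac{230}{81 + 2 i \sqrt{3}}$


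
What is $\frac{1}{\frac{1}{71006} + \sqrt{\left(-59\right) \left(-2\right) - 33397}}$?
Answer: $\frac{71006}{167787793906045} - \frac{5041852036 i \sqrt{33279}}{167787793906045} \approx 4.2319 \cdot 10^{-10} - 0.0054817 i$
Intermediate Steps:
$\frac{1}{\frac{1}{71006} + \sqrt{\left(-59\right) \left(-2\right) - 33397}} = \frac{1}{\frac{1}{71006} + \sqrt{118 - 33397}} = \frac{1}{\frac{1}{71006} + \sqrt{-33279}} = \frac{1}{\frac{1}{71006} + i \sqrt{33279}}$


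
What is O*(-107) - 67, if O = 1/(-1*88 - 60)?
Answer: -9809/148 ≈ -66.277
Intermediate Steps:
O = -1/148 (O = 1/(-88 - 60) = 1/(-148) = -1/148 ≈ -0.0067568)
O*(-107) - 67 = -1/148*(-107) - 67 = 107/148 - 67 = -9809/148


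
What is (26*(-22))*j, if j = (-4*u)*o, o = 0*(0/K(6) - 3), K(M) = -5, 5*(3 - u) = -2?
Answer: 0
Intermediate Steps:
u = 17/5 (u = 3 - ⅕*(-2) = 3 + ⅖ = 17/5 ≈ 3.4000)
o = 0 (o = 0*(0/(-5) - 3) = 0*(0*(-⅕) - 3) = 0*(0 - 3) = 0*(-3) = 0)
j = 0 (j = -4*17/5*0 = -68/5*0 = 0)
(26*(-22))*j = (26*(-22))*0 = -572*0 = 0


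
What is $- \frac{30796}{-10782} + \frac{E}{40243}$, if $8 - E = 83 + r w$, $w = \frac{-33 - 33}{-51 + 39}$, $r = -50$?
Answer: $\frac{620739914}{216950013} \approx 2.8612$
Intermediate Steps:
$w = \frac{11}{2}$ ($w = - \frac{66}{-12} = \left(-66\right) \left(- \frac{1}{12}\right) = \frac{11}{2} \approx 5.5$)
$E = 200$ ($E = 8 - \left(83 - 275\right) = 8 - -192 = 8 + 192 = 200$)
$- \frac{30796}{-10782} + \frac{E}{40243} = - \frac{30796}{-10782} + \frac{200}{40243} = \left(-30796\right) \left(- \frac{1}{10782}\right) + 200 \cdot \frac{1}{40243} = \frac{15398}{5391} + \frac{200}{40243} = \frac{620739914}{216950013}$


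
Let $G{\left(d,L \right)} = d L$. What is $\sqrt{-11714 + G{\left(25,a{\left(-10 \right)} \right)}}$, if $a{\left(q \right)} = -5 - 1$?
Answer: $2 i \sqrt{2966} \approx 108.92 i$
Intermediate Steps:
$a{\left(q \right)} = -6$ ($a{\left(q \right)} = -5 - 1 = -6$)
$G{\left(d,L \right)} = L d$
$\sqrt{-11714 + G{\left(25,a{\left(-10 \right)} \right)}} = \sqrt{-11714 - 150} = \sqrt{-11864} = 2 i \sqrt{2966}$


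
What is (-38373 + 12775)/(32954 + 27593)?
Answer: -25598/60547 ≈ -0.42278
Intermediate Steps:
(-38373 + 12775)/(32954 + 27593) = -25598/60547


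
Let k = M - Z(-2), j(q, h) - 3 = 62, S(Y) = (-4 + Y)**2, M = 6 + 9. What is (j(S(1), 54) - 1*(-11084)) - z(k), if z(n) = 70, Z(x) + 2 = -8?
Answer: 11079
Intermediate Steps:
Z(x) = -10 (Z(x) = -2 - 8 = -10)
M = 15
j(q, h) = 65 (j(q, h) = 3 + 62 = 65)
k = 25 (k = 15 - 1*(-10) = 15 + 10 = 25)
(j(S(1), 54) - 1*(-11084)) - z(k) = (65 - 1*(-11084)) - 1*70 = (65 + 11084) - 70 = 11149 - 70 = 11079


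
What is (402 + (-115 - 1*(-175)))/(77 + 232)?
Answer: 154/103 ≈ 1.4951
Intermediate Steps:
(402 + (-115 - 1*(-175)))/(77 + 232) = (402 + (-115 + 175))/309 = (402 + 60)*(1/309) = 462*(1/309) = 154/103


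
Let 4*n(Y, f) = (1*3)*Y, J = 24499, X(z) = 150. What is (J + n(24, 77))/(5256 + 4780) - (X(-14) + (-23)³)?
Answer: 120627129/10036 ≈ 12019.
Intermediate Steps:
n(Y, f) = 3*Y/4 (n(Y, f) = ((1*3)*Y)/4 = (3*Y)/4 = 3*Y/4)
(J + n(24, 77))/(5256 + 4780) - (X(-14) + (-23)³) = (24499 + (¾)*24)/(5256 + 4780) - (150 + (-23)³) = (24499 + 18)/10036 - (150 - 12167) = 24517*(1/10036) - 1*(-12017) = 24517/10036 + 12017 = 120627129/10036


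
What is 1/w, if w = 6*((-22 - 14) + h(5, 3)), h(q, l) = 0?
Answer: -1/216 ≈ -0.0046296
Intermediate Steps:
w = -216 (w = 6*((-22 - 14) + 0) = 6*(-36 + 0) = 6*(-36) = -216)
1/w = 1/(-216) = -1/216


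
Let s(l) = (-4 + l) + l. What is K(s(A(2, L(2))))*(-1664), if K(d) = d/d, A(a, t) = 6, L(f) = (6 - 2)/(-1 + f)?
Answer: -1664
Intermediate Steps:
L(f) = 4/(-1 + f)
s(l) = -4 + 2*l
K(d) = 1
K(s(A(2, L(2))))*(-1664) = 1*(-1664) = -1664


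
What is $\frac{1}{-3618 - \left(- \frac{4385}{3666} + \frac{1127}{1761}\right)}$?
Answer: $- \frac{2151942}{7784529355} \approx -0.00027644$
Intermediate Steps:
$\frac{1}{-3618 - \left(- \frac{4385}{3666} + \frac{1127}{1761}\right)} = \frac{1}{-3618 - - \frac{1196801}{2151942}} = \frac{1}{-3618 + \left(- \frac{1127}{1761} + \frac{4385}{3666}\right)} = \frac{1}{-3618 + \frac{1196801}{2151942}} = \frac{1}{- \frac{7784529355}{2151942}} = - \frac{2151942}{7784529355}$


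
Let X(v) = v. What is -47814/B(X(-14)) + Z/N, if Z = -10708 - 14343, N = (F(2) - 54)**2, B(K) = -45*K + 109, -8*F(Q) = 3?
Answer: -10232416246/139837275 ≈ -73.174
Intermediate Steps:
F(Q) = -3/8 (F(Q) = -1/8*3 = -3/8)
B(K) = 109 - 45*K
N = 189225/64 (N = (-3/8 - 54)**2 = (-435/8)**2 = 189225/64 ≈ 2956.6)
Z = -25051
-47814/B(X(-14)) + Z/N = -47814/(109 - 45*(-14)) - 25051/189225/64 = -47814/(109 + 630) - 25051*64/189225 = -47814/739 - 1603264/189225 = -10232416246/139837275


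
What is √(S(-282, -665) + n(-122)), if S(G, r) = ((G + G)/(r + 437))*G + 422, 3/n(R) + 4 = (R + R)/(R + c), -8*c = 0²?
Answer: I*√400102/38 ≈ 16.646*I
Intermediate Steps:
c = 0 (c = -⅛*0² = -⅛*0 = 0)
n(R) = -3/2 (n(R) = 3/(-4 + (R + R)/(R + 0)) = 3/(-4 + (2*R)/R) = 3/(-4 + 2) = 3/(-2) = 3*(-½) = -3/2)
S(G, r) = 422 + 2*G²/(437 + r) (S(G, r) = ((2*G)/(437 + r))*G + 422 = (2*G/(437 + r))*G + 422 = 2*G²/(437 + r) + 422 = 422 + 2*G²/(437 + r))
√(S(-282, -665) + n(-122)) = √(2*(92207 + (-282)² + 211*(-665))/(437 - 665) - 3/2) = √(2*(92207 + 79524 - 140315)/(-228) - 3/2) = √(2*(-1/228)*31416 - 3/2) = √(-5236/19 - 3/2) = √(-10529/38) = I*√400102/38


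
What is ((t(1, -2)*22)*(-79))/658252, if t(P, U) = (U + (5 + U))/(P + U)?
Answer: 869/329126 ≈ 0.0026403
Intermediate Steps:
t(P, U) = (5 + 2*U)/(P + U)
((t(1, -2)*22)*(-79))/658252 = ((((5 + 2*(-2))/(1 - 2))*22)*(-79))/658252 = ((((5 - 4)/(-1))*22)*(-79))*(1/658252) = ((-1*1*22)*(-79))*(1/658252) = (-1*22*(-79))*(1/658252) = -22*(-79)*(1/658252) = 1738*(1/658252) = 869/329126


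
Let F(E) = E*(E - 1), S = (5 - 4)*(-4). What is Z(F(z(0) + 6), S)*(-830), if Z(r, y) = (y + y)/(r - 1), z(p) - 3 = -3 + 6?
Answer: 6640/131 ≈ 50.687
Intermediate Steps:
z(p) = 6 (z(p) = 3 + (-3 + 6) = 3 + 3 = 6)
S = -4 (S = 1*(-4) = -4)
F(E) = E*(-1 + E)
Z(r, y) = 2*y/(-1 + r) (Z(r, y) = (2*y)/(-1 + r) = 2*y/(-1 + r))
Z(F(z(0) + 6), S)*(-830) = (2*(-4)/(-1 + (6 + 6)*(-1 + (6 + 6))))*(-830) = (2*(-4)/(-1 + 12*(-1 + 12)))*(-830) = (2*(-4)/(-1 + 12*11))*(-830) = (2*(-4)/(-1 + 132))*(-830) = (2*(-4)/131)*(-830) = (2*(-4)*(1/131))*(-830) = -8/131*(-830) = 6640/131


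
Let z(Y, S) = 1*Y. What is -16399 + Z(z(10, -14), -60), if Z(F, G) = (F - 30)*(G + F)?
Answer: -15399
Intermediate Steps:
z(Y, S) = Y
Z(F, G) = (-30 + F)*(F + G)
-16399 + Z(z(10, -14), -60) = -16399 + (10**2 - 30*10 - 30*(-60) + 10*(-60)) = -16399 + (100 - 300 + 1800 - 600) = -16399 + 1000 = -15399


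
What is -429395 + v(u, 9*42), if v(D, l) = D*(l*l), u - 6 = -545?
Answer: -77443871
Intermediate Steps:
u = -539 (u = 6 - 545 = -539)
v(D, l) = D*l²
-429395 + v(u, 9*42) = -429395 - 539*(9*42)² = -429395 - 539*378² = -429395 - 539*142884 = -429395 - 77014476 = -77443871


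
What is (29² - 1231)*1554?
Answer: -606060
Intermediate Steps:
(29² - 1231)*1554 = (841 - 1231)*1554 = -390*1554 = -606060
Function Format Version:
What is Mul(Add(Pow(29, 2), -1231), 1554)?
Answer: -606060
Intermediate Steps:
Mul(Add(Pow(29, 2), -1231), 1554) = Mul(Add(841, -1231), 1554) = Mul(-390, 1554) = -606060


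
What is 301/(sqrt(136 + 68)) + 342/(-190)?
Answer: -9/5 + 301*sqrt(51)/102 ≈ 19.274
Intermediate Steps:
301/(sqrt(136 + 68)) + 342/(-190) = 301/(sqrt(204)) + 342*(-1/190) = 301/((2*sqrt(51))) - 9/5 = 301*(sqrt(51)/102) - 9/5 = 301*sqrt(51)/102 - 9/5 = -9/5 + 301*sqrt(51)/102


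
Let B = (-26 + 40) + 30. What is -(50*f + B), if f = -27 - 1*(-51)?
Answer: -1244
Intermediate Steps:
f = 24 (f = -27 + 51 = 24)
B = 44 (B = 14 + 30 = 44)
-(50*f + B) = -(50*24 + 44) = -(1200 + 44) = -1*1244 = -1244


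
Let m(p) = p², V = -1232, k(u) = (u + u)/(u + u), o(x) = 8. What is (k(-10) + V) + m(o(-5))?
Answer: -1167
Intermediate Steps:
k(u) = 1 (k(u) = (2*u)/((2*u)) = (2*u)*(1/(2*u)) = 1)
(k(-10) + V) + m(o(-5)) = (1 - 1232) + 8² = -1231 + 64 = -1167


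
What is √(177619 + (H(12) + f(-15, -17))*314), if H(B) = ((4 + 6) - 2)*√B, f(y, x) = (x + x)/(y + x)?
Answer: √(2847242 + 80384*√3)/4 ≈ 432.04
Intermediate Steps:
f(y, x) = 2*x/(x + y) (f(y, x) = (2*x)/(x + y) = 2*x/(x + y))
H(B) = 8*√B (H(B) = (10 - 2)*√B = 8*√B)
√(177619 + (H(12) + f(-15, -17))*314) = √(177619 + (8*√12 + 2*(-17)/(-17 - 15))*314) = √(177619 + (8*(2*√3) + 2*(-17)/(-32))*314) = √(177619 + (16*√3 + 2*(-17)*(-1/32))*314) = √(177619 + (16*√3 + 17/16)*314) = √(177619 + (17/16 + 16*√3)*314) = √(177619 + (2669/8 + 5024*√3)) = √(1423621/8 + 5024*√3)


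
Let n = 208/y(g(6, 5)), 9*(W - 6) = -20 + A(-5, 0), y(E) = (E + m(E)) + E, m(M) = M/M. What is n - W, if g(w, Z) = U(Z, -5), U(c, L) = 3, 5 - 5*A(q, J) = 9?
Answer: 8198/315 ≈ 26.025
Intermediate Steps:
m(M) = 1
A(q, J) = -⅘ (A(q, J) = 1 - ⅕*9 = 1 - 9/5 = -⅘)
g(w, Z) = 3
y(E) = 1 + 2*E (y(E) = (E + 1) + E = (1 + E) + E = 1 + 2*E)
W = 166/45 (W = 6 + (-20 - ⅘)/9 = 6 + (⅑)*(-104/5) = 6 - 104/45 = 166/45 ≈ 3.6889)
n = 208/7 (n = 208/(1 + 2*3) = 208/(1 + 6) = 208/7 ≈ 29.714)
n - W = 208/7 - 1*166/45 = 208/7 - 166/45 = 8198/315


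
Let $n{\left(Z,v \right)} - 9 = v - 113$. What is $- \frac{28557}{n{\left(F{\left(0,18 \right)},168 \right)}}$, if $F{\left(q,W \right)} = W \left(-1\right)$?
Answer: $- \frac{28557}{64} \approx -446.2$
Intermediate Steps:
$F{\left(q,W \right)} = - W$
$n{\left(Z,v \right)} = -104 + v$ ($n{\left(Z,v \right)} = 9 + \left(v - 113\right) = 9 + \left(-113 + v\right) = -104 + v$)
$- \frac{28557}{n{\left(F{\left(0,18 \right)},168 \right)}} = - \frac{28557}{-104 + 168} = - \frac{28557}{64}$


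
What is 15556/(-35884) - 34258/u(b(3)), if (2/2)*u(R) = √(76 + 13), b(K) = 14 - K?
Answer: -3889/8971 - 34258*√89/89 ≈ -3631.8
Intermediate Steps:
u(R) = √89 (u(R) = √(76 + 13) = √89)
15556/(-35884) - 34258/u(b(3)) = 15556/(-35884) - 34258*√89/89 = 15556*(-1/35884) - 34258*√89/89 = -3889/8971 - 34258*√89/89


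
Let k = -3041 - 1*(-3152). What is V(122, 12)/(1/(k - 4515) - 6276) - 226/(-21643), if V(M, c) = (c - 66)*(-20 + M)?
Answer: 531245800306/598201806715 ≈ 0.88807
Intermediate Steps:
k = 111 (k = -3041 + 3152 = 111)
V(M, c) = (-66 + c)*(-20 + M)
V(122, 12)/(1/(k - 4515) - 6276) - 226/(-21643) = (1320 - 66*122 - 20*12 + 122*12)/(1/(111 - 4515) - 6276) - 226/(-21643) = (1320 - 8052 - 240 + 1464)/(1/(-4404) - 6276) - 226*(-1/21643) = -5508/(-1/4404 - 6276) + 226/21643 = -5508/(-27639505/4404) + 226/21643 = -5508*(-4404/27639505) + 226/21643 = 24257232/27639505 + 226/21643 = 531245800306/598201806715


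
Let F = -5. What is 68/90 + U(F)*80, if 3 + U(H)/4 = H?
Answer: -115166/45 ≈ -2559.2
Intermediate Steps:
U(H) = -12 + 4*H
68/90 + U(F)*80 = 68/90 + (-12 + 4*(-5))*80 = 68*(1/90) + (-12 - 20)*80 = 34/45 - 32*80 = 34/45 - 2560 = -115166/45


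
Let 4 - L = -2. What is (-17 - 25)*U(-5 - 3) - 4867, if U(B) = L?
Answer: -5119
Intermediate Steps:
L = 6 (L = 4 - 1*(-2) = 4 + 2 = 6)
U(B) = 6
(-17 - 25)*U(-5 - 3) - 4867 = (-17 - 25)*6 - 4867 = -42*6 - 4867 = -252 - 4867 = -5119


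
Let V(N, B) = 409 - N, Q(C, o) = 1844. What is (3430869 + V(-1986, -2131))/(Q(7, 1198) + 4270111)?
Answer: 3433264/4271955 ≈ 0.80367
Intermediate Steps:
(3430869 + V(-1986, -2131))/(Q(7, 1198) + 4270111) = (3430869 + (409 - 1*(-1986)))/(1844 + 4270111) = (3430869 + (409 + 1986))/4271955 = (3430869 + 2395)*(1/4271955) = 3433264*(1/4271955) = 3433264/4271955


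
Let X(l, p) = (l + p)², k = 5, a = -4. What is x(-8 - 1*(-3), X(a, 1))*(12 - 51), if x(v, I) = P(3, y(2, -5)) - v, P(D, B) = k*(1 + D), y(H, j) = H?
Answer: -975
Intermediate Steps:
P(D, B) = 5 + 5*D (P(D, B) = 5*(1 + D) = 5 + 5*D)
x(v, I) = 20 - v (x(v, I) = (5 + 5*3) - v = (5 + 15) - v = 20 - v)
x(-8 - 1*(-3), X(a, 1))*(12 - 51) = (20 - (-8 - 1*(-3)))*(12 - 51) = (20 - (-8 + 3))*(-39) = (20 - 1*(-5))*(-39) = (20 + 5)*(-39) = 25*(-39) = -975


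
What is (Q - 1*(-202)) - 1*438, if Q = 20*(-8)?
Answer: -396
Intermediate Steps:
Q = -160
(Q - 1*(-202)) - 1*438 = (-160 - 1*(-202)) - 1*438 = (-160 + 202) - 438 = 42 - 438 = -396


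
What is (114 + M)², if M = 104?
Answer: 47524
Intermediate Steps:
(114 + M)² = (114 + 104)² = 218² = 47524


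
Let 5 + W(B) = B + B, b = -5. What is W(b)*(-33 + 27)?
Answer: 90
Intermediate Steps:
W(B) = -5 + 2*B (W(B) = -5 + (B + B) = -5 + 2*B)
W(b)*(-33 + 27) = (-5 + 2*(-5))*(-33 + 27) = (-5 - 10)*(-6) = -15*(-6) = 90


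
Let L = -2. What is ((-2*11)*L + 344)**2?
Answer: 150544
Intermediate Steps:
((-2*11)*L + 344)**2 = (-2*11*(-2) + 344)**2 = (-22*(-2) + 344)**2 = (44 + 344)**2 = 388**2 = 150544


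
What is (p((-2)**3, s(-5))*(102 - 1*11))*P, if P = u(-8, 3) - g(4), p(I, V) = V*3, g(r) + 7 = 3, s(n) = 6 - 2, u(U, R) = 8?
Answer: 13104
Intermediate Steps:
s(n) = 4
g(r) = -4 (g(r) = -7 + 3 = -4)
p(I, V) = 3*V
P = 12 (P = 8 - 1*(-4) = 8 + 4 = 12)
(p((-2)**3, s(-5))*(102 - 1*11))*P = ((3*4)*(102 - 1*11))*12 = (12*(102 - 11))*12 = (12*91)*12 = 1092*12 = 13104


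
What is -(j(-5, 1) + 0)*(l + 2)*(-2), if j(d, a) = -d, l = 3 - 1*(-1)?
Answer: 60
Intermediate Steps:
l = 4 (l = 3 + 1 = 4)
-(j(-5, 1) + 0)*(l + 2)*(-2) = -(-1*(-5) + 0)*(4 + 2)*(-2) = -(5 + 0)*6*(-2) = -5*6*(-2) = -1*30*(-2) = -30*(-2) = 60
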